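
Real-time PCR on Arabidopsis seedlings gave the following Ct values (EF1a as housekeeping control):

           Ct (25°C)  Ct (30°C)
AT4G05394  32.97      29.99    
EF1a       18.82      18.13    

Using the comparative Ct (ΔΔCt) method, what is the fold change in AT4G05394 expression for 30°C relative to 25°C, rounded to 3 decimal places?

4.891

ΔCt(25°C) = 32.970 − 18.820 = 14.150
ΔCt(30°C) = 29.990 − 18.130 = 11.860
ΔΔCt = 11.860 − 14.150 = -2.290
Fold change = 2^(−(-2.290)) = 2^2.290 = 4.8906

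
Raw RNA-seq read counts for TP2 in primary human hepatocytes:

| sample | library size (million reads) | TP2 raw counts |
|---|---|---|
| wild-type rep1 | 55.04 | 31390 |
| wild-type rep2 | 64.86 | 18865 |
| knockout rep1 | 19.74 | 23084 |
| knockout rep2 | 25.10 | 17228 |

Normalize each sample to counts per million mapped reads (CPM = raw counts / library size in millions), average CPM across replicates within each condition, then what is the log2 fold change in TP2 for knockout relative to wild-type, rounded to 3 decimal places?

1.108

CPM(wild-type rep1) = 31390 / 55.04 = 570.3125
CPM(wild-type rep2) = 18865 / 64.86 = 290.8572
CPM(knockout rep1) = 23084 / 19.74 = 1169.4022
CPM(knockout rep2) = 17228 / 25.10 = 686.3745
mean CPM(wild-type) = 430.5849; mean CPM(knockout) = 927.8884
Fold change = 927.8884 / 430.5849 = 2.15495
log2(2.15495) = 1.1077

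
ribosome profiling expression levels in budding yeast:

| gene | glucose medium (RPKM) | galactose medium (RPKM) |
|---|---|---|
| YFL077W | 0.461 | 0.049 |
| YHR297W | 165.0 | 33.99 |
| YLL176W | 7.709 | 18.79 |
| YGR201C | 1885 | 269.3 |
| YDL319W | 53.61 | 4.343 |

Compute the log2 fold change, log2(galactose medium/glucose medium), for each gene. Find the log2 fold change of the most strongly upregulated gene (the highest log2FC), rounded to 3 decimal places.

log2(0.049/0.461) = -3.234  (YFL077W)
log2(33.99/165.0) = -2.279  (YHR297W)
log2(18.79/7.709) = 1.285  (YLL176W)
log2(269.3/1885) = -2.807  (YGR201C)
log2(4.343/53.61) = -3.626  (YDL319W)
YLL176W is most strongly upregulated.

1.285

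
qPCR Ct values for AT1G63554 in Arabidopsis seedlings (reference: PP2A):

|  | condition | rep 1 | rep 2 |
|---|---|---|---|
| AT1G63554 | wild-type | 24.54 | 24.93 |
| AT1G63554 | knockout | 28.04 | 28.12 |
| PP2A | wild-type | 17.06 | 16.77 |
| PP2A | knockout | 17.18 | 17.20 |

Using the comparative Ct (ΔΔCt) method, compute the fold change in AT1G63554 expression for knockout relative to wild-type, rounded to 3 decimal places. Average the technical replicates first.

Mean Ct: AT1G63554 wild-type 24.735; AT1G63554 knockout 28.080; PP2A wild-type 16.915; PP2A knockout 17.190
ΔCt(wild-type) = 24.735 − 16.915 = 7.820
ΔCt(knockout) = 28.080 − 17.190 = 10.890
ΔΔCt = 10.890 − 7.820 = 3.070
Fold change = 2^(−3.070) = 0.1191

0.119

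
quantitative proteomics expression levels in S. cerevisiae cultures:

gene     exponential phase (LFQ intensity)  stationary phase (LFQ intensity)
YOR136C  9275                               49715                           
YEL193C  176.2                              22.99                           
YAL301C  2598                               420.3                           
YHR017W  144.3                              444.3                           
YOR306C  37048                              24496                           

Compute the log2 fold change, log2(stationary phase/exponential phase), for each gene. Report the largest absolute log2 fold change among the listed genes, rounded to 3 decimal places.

log2(49715/9275) = 2.422  (YOR136C)
log2(22.99/176.2) = -2.938  (YEL193C)
log2(420.3/2598) = -2.628  (YAL301C)
log2(444.3/144.3) = 1.622  (YHR017W)
log2(24496/37048) = -0.597  (YOR306C)
The largest magnitude belongs to YEL193C.

2.938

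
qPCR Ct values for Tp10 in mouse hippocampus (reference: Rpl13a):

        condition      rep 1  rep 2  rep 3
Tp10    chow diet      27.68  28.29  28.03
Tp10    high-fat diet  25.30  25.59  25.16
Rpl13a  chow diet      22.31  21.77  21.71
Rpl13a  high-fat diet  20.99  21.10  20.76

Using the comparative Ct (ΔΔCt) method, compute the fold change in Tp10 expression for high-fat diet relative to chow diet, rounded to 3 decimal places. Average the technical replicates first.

Mean Ct: Tp10 chow diet 28.000; Tp10 high-fat diet 25.350; Rpl13a chow diet 21.930; Rpl13a high-fat diet 20.950
ΔCt(chow diet) = 28.000 − 21.930 = 6.070
ΔCt(high-fat diet) = 25.350 − 20.950 = 4.400
ΔΔCt = 4.400 − 6.070 = -1.670
Fold change = 2^(−(-1.670)) = 2^1.670 = 3.1821

3.182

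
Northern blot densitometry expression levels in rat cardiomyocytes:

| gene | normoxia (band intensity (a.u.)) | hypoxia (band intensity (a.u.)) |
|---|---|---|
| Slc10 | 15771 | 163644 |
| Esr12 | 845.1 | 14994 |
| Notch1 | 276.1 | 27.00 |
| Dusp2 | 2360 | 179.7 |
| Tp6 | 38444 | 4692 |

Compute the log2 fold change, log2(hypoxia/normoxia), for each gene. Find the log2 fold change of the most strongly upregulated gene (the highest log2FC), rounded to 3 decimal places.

log2(163644/15771) = 3.375  (Slc10)
log2(14994/845.1) = 4.149  (Esr12)
log2(27.00/276.1) = -3.354  (Notch1)
log2(179.7/2360) = -3.715  (Dusp2)
log2(4692/38444) = -3.034  (Tp6)
Esr12 is most strongly upregulated.

4.149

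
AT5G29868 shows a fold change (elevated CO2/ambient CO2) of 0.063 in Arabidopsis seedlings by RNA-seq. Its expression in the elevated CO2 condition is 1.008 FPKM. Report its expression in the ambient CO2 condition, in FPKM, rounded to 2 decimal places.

ambient CO2 expression = 1.008 / 0.063 = 16.00

16.00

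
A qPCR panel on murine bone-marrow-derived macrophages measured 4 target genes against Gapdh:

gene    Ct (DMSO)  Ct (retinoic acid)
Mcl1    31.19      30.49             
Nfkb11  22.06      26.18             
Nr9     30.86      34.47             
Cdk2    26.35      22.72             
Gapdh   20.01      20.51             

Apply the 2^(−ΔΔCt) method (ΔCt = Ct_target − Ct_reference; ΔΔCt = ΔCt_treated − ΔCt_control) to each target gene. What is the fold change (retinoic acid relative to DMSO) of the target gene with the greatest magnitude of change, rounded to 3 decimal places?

17.509

Mcl1: ΔΔCt = (30.49−20.51) − (31.19−20.01) = 9.98 − 11.18 = -1.20; fold change = 2^1.20 = 2.297
Nfkb11: ΔΔCt = (26.18−20.51) − (22.06−20.01) = 5.67 − 2.05 = 3.62; fold change = 2^-3.62 = 0.081
Nr9: ΔΔCt = (34.47−20.51) − (30.86−20.01) = 13.96 − 10.85 = 3.11; fold change = 2^-3.11 = 0.116
Cdk2: ΔΔCt = (22.72−20.51) − (26.35−20.01) = 2.21 − 6.34 = -4.13; fold change = 2^4.13 = 17.509
Cdk2 has the largest |ΔΔCt| = 4.13.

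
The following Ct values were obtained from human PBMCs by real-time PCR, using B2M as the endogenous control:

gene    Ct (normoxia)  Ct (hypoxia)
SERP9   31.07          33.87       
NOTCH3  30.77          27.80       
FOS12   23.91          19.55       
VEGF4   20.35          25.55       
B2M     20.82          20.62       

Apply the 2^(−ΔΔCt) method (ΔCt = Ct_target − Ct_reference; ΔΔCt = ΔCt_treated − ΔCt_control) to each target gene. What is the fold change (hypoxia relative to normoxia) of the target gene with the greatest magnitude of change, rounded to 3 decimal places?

0.024

SERP9: ΔΔCt = (33.87−20.62) − (31.07−20.82) = 13.25 − 10.25 = 3.00; fold change = 2^-3.00 = 0.125
NOTCH3: ΔΔCt = (27.80−20.62) − (30.77−20.82) = 7.18 − 9.95 = -2.77; fold change = 2^2.77 = 6.821
FOS12: ΔΔCt = (19.55−20.62) − (23.91−20.82) = -1.07 − 3.09 = -4.16; fold change = 2^4.16 = 17.877
VEGF4: ΔΔCt = (25.55−20.62) − (20.35−20.82) = 4.93 − (-0.47) = 5.40; fold change = 2^-5.40 = 0.024
VEGF4 has the largest |ΔΔCt| = 5.40.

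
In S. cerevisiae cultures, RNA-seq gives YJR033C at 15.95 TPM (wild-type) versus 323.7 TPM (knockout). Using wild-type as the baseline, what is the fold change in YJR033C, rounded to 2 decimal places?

Fold change = 323.7 / 15.95 = 20.295
YJR033C is upregulated.

20.29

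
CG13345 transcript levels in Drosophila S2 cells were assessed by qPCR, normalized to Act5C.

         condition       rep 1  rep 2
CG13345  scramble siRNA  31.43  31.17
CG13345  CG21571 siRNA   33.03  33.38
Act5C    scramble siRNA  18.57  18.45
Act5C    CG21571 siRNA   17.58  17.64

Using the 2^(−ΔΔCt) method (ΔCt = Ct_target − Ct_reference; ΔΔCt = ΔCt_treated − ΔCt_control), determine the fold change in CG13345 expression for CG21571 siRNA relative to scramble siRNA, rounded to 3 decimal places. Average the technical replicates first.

0.143

Mean Ct: CG13345 scramble siRNA 31.300; CG13345 CG21571 siRNA 33.205; Act5C scramble siRNA 18.510; Act5C CG21571 siRNA 17.610
ΔCt(scramble siRNA) = 31.300 − 18.510 = 12.790
ΔCt(CG21571 siRNA) = 33.205 − 17.610 = 15.595
ΔΔCt = 15.595 − 12.790 = 2.805
Fold change = 2^(−2.805) = 0.1431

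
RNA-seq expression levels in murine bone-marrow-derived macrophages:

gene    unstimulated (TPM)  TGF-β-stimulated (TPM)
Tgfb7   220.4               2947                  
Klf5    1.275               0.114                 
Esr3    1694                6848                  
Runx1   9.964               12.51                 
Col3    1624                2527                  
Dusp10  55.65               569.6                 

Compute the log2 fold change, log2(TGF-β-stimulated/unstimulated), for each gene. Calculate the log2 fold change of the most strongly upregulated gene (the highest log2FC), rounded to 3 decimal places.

3.741

log2(2947/220.4) = 3.741  (Tgfb7)
log2(0.114/1.275) = -3.483  (Klf5)
log2(6848/1694) = 2.015  (Esr3)
log2(12.51/9.964) = 0.328  (Runx1)
log2(2527/1624) = 0.638  (Col3)
log2(569.6/55.65) = 3.355  (Dusp10)
Tgfb7 is most strongly upregulated.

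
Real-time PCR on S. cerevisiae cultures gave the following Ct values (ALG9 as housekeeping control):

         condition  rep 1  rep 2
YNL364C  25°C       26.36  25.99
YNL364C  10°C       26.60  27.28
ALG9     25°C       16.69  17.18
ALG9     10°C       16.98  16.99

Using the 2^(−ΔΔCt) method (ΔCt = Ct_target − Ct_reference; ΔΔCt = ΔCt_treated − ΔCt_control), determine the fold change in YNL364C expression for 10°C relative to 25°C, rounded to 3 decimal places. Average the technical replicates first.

Mean Ct: YNL364C 25°C 26.175; YNL364C 10°C 26.940; ALG9 25°C 16.935; ALG9 10°C 16.985
ΔCt(25°C) = 26.175 − 16.935 = 9.240
ΔCt(10°C) = 26.940 − 16.985 = 9.955
ΔΔCt = 9.955 − 9.240 = 0.715
Fold change = 2^(−0.715) = 0.6092

0.609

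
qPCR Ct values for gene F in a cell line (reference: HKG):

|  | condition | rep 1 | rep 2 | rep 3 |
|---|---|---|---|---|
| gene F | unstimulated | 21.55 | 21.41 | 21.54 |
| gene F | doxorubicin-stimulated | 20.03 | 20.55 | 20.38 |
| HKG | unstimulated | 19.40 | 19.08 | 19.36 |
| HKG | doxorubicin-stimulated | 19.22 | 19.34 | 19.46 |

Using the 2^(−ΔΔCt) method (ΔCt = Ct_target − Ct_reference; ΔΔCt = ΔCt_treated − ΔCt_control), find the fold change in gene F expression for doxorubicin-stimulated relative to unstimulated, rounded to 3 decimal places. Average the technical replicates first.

2.362

Mean Ct: gene F unstimulated 21.500; gene F doxorubicin-stimulated 20.320; HKG unstimulated 19.280; HKG doxorubicin-stimulated 19.340
ΔCt(unstimulated) = 21.500 − 19.280 = 2.220
ΔCt(doxorubicin-stimulated) = 20.320 − 19.340 = 0.980
ΔΔCt = 0.980 − 2.220 = -1.240
Fold change = 2^(−(-1.240)) = 2^1.240 = 2.3620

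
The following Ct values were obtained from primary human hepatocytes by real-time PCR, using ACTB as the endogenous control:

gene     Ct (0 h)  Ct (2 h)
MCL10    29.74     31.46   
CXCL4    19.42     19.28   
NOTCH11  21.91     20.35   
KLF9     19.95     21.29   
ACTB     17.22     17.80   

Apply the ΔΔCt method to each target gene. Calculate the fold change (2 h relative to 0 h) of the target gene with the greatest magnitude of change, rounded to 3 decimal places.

MCL10: ΔΔCt = (31.46−17.80) − (29.74−17.22) = 13.66 − 12.52 = 1.14; fold change = 2^-1.14 = 0.454
CXCL4: ΔΔCt = (19.28−17.80) − (19.42−17.22) = 1.48 − 2.20 = -0.72; fold change = 2^0.72 = 1.647
NOTCH11: ΔΔCt = (20.35−17.80) − (21.91−17.22) = 2.55 − 4.69 = -2.14; fold change = 2^2.14 = 4.408
KLF9: ΔΔCt = (21.29−17.80) − (19.95−17.22) = 3.49 − 2.73 = 0.76; fold change = 2^-0.76 = 0.590
NOTCH11 has the largest |ΔΔCt| = 2.14.

4.408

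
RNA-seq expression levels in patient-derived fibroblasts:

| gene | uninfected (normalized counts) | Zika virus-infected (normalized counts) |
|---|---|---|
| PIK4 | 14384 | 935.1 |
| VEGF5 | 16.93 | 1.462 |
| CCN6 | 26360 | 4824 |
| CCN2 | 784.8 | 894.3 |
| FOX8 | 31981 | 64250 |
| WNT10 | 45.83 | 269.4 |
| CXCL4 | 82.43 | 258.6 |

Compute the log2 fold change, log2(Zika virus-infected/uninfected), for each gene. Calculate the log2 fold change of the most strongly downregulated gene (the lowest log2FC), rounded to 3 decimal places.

-3.943

log2(935.1/14384) = -3.943  (PIK4)
log2(1.462/16.93) = -3.534  (VEGF5)
log2(4824/26360) = -2.450  (CCN6)
log2(894.3/784.8) = 0.188  (CCN2)
log2(64250/31981) = 1.006  (FOX8)
log2(269.4/45.83) = 2.555  (WNT10)
log2(258.6/82.43) = 1.649  (CXCL4)
PIK4 is most strongly downregulated.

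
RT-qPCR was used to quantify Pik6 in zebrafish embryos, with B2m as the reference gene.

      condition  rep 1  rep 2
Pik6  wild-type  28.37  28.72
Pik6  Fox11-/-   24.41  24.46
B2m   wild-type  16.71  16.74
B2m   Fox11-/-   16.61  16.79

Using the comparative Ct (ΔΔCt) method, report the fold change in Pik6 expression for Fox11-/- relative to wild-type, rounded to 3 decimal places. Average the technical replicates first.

Mean Ct: Pik6 wild-type 28.545; Pik6 Fox11-/- 24.435; B2m wild-type 16.725; B2m Fox11-/- 16.700
ΔCt(wild-type) = 28.545 − 16.725 = 11.820
ΔCt(Fox11-/-) = 24.435 − 16.700 = 7.735
ΔΔCt = 7.735 − 11.820 = -4.085
Fold change = 2^(−(-4.085)) = 2^4.085 = 16.9710

16.971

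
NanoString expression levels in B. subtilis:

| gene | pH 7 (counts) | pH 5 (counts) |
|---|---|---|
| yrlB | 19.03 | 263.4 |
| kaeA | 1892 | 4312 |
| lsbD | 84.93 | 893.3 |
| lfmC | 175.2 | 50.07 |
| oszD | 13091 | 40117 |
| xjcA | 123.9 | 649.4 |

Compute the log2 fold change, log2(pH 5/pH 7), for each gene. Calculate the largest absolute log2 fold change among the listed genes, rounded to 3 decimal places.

log2(263.4/19.03) = 3.791  (yrlB)
log2(4312/1892) = 1.188  (kaeA)
log2(893.3/84.93) = 3.395  (lsbD)
log2(50.07/175.2) = -1.807  (lfmC)
log2(40117/13091) = 1.616  (oszD)
log2(649.4/123.9) = 2.390  (xjcA)
The largest magnitude belongs to yrlB.

3.791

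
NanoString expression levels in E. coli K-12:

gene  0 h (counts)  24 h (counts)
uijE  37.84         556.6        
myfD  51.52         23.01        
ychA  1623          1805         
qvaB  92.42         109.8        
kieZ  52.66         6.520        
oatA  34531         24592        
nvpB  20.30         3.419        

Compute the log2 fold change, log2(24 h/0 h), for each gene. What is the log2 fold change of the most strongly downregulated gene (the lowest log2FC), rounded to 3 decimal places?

-3.014

log2(556.6/37.84) = 3.879  (uijE)
log2(23.01/51.52) = -1.163  (myfD)
log2(1805/1623) = 0.153  (ychA)
log2(109.8/92.42) = 0.249  (qvaB)
log2(6.520/52.66) = -3.014  (kieZ)
log2(24592/34531) = -0.490  (oatA)
log2(3.419/20.30) = -2.570  (nvpB)
kieZ is most strongly downregulated.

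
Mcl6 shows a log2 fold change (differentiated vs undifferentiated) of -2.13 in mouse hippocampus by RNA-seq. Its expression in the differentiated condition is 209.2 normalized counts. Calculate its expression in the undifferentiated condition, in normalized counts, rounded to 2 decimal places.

915.70

Fold change = 2^(-2.13) = 0.2285
undifferentiated expression = 209.2 / 0.2285 = 915.70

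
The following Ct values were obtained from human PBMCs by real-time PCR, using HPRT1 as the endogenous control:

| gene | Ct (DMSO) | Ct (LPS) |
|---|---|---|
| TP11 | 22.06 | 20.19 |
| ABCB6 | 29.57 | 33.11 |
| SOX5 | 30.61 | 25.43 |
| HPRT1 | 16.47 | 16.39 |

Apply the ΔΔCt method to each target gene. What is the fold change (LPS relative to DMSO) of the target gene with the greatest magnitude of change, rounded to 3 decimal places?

TP11: ΔΔCt = (20.19−16.39) − (22.06−16.47) = 3.80 − 5.59 = -1.79; fold change = 2^1.79 = 3.458
ABCB6: ΔΔCt = (33.11−16.39) − (29.57−16.47) = 16.72 − 13.10 = 3.62; fold change = 2^-3.62 = 0.081
SOX5: ΔΔCt = (25.43−16.39) − (30.61−16.47) = 9.04 − 14.14 = -5.10; fold change = 2^5.10 = 34.297
SOX5 has the largest |ΔΔCt| = 5.10.

34.297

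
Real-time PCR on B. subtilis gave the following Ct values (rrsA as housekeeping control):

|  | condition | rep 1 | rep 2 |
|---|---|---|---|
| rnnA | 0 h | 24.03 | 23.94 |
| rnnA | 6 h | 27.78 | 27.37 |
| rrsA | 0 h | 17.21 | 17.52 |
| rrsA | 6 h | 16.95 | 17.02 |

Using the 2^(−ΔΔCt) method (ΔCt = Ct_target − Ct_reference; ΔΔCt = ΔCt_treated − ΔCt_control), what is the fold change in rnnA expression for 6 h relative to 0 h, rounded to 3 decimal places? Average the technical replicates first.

0.064

Mean Ct: rnnA 0 h 23.985; rnnA 6 h 27.575; rrsA 0 h 17.365; rrsA 6 h 16.985
ΔCt(0 h) = 23.985 − 17.365 = 6.620
ΔCt(6 h) = 27.575 − 16.985 = 10.590
ΔΔCt = 10.590 − 6.620 = 3.970
Fold change = 2^(−3.970) = 0.0638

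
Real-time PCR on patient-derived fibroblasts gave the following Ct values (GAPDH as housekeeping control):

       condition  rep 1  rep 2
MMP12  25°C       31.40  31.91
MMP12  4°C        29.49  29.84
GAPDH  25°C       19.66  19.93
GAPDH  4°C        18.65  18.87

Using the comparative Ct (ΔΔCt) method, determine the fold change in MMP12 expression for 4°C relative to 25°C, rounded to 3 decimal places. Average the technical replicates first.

Mean Ct: MMP12 25°C 31.655; MMP12 4°C 29.665; GAPDH 25°C 19.795; GAPDH 4°C 18.760
ΔCt(25°C) = 31.655 − 19.795 = 11.860
ΔCt(4°C) = 29.665 − 18.760 = 10.905
ΔΔCt = 10.905 − 11.860 = -0.955
Fold change = 2^(−(-0.955)) = 2^0.955 = 1.9386

1.939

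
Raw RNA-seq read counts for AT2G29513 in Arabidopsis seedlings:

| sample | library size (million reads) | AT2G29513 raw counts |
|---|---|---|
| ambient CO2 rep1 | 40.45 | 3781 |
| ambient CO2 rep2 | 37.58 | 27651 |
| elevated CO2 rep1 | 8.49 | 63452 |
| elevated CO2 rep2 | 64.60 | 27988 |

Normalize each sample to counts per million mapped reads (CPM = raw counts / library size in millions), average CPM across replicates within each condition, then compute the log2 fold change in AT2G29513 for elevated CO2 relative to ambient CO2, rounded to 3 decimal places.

3.253

CPM(ambient CO2 rep1) = 3781 / 40.45 = 93.4734
CPM(ambient CO2 rep2) = 27651 / 37.58 = 735.7903
CPM(elevated CO2 rep1) = 63452 / 8.49 = 7473.7338
CPM(elevated CO2 rep2) = 27988 / 64.60 = 433.2508
mean CPM(ambient CO2) = 414.6319; mean CPM(elevated CO2) = 3953.4923
Fold change = 3953.4923 / 414.6319 = 9.53495
log2(9.53495) = 3.2532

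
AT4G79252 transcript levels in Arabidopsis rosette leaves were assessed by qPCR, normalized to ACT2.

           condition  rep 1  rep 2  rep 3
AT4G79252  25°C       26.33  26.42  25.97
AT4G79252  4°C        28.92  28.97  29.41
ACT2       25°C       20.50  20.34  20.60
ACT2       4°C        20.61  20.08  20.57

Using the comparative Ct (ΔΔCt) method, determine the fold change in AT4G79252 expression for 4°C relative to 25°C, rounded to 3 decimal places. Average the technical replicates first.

0.132

Mean Ct: AT4G79252 25°C 26.240; AT4G79252 4°C 29.100; ACT2 25°C 20.480; ACT2 4°C 20.420
ΔCt(25°C) = 26.240 − 20.480 = 5.760
ΔCt(4°C) = 29.100 − 20.420 = 8.680
ΔΔCt = 8.680 − 5.760 = 2.920
Fold change = 2^(−2.920) = 0.1321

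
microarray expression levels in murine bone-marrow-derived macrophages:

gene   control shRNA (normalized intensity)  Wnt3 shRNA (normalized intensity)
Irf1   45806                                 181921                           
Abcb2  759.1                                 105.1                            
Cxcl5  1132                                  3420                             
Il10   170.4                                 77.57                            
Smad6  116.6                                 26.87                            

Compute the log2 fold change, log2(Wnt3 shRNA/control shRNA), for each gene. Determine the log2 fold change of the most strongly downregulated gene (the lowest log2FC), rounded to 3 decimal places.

log2(181921/45806) = 1.990  (Irf1)
log2(105.1/759.1) = -2.853  (Abcb2)
log2(3420/1132) = 1.595  (Cxcl5)
log2(77.57/170.4) = -1.135  (Il10)
log2(26.87/116.6) = -2.117  (Smad6)
Abcb2 is most strongly downregulated.

-2.853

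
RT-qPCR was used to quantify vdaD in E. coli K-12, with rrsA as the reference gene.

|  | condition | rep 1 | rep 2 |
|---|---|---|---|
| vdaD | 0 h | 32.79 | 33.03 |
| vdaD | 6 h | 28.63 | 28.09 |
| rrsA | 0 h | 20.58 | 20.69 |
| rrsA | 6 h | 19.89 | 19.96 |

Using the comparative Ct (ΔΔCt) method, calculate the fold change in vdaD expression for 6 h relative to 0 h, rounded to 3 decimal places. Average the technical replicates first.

Mean Ct: vdaD 0 h 32.910; vdaD 6 h 28.360; rrsA 0 h 20.635; rrsA 6 h 19.925
ΔCt(0 h) = 32.910 − 20.635 = 12.275
ΔCt(6 h) = 28.360 − 19.925 = 8.435
ΔΔCt = 8.435 − 12.275 = -3.840
Fold change = 2^(−(-3.840)) = 2^3.840 = 14.3204

14.320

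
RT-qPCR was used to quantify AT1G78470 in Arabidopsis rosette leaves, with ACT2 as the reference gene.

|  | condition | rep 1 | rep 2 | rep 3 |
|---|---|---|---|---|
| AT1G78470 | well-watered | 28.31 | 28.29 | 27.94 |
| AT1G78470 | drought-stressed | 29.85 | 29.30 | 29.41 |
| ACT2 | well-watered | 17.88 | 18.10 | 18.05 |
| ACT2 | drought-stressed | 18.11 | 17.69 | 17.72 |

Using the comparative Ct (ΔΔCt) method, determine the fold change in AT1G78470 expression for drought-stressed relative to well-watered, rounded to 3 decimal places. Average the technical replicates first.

0.351

Mean Ct: AT1G78470 well-watered 28.180; AT1G78470 drought-stressed 29.520; ACT2 well-watered 18.010; ACT2 drought-stressed 17.840
ΔCt(well-watered) = 28.180 − 18.010 = 10.170
ΔCt(drought-stressed) = 29.520 − 17.840 = 11.680
ΔΔCt = 11.680 − 10.170 = 1.510
Fold change = 2^(−1.510) = 0.3511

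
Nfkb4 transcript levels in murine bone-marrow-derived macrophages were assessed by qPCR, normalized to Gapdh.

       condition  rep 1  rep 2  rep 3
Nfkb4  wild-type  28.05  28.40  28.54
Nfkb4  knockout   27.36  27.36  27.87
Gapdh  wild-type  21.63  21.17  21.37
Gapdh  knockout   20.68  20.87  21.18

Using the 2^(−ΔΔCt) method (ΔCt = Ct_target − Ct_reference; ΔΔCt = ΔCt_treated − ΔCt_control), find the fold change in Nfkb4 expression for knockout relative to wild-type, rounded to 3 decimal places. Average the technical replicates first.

1.248

Mean Ct: Nfkb4 wild-type 28.330; Nfkb4 knockout 27.530; Gapdh wild-type 21.390; Gapdh knockout 20.910
ΔCt(wild-type) = 28.330 − 21.390 = 6.940
ΔCt(knockout) = 27.530 − 20.910 = 6.620
ΔΔCt = 6.620 − 6.940 = -0.320
Fold change = 2^(−(-0.320)) = 2^0.320 = 1.2483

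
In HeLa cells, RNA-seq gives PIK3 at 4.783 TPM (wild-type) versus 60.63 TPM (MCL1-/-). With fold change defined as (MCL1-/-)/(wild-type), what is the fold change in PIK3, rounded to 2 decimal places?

Fold change = 60.63 / 4.783 = 12.676
PIK3 is upregulated.

12.68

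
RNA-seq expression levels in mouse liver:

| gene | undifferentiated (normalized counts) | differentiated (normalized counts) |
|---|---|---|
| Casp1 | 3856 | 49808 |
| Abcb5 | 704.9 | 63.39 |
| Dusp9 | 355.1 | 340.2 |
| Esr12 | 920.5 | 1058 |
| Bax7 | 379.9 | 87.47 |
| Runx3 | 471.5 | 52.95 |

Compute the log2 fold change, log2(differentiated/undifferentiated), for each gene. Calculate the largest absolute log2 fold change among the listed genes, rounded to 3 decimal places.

log2(49808/3856) = 3.691  (Casp1)
log2(63.39/704.9) = -3.475  (Abcb5)
log2(340.2/355.1) = -0.062  (Dusp9)
log2(1058/920.5) = 0.201  (Esr12)
log2(87.47/379.9) = -2.119  (Bax7)
log2(52.95/471.5) = -3.155  (Runx3)
The largest magnitude belongs to Casp1.

3.691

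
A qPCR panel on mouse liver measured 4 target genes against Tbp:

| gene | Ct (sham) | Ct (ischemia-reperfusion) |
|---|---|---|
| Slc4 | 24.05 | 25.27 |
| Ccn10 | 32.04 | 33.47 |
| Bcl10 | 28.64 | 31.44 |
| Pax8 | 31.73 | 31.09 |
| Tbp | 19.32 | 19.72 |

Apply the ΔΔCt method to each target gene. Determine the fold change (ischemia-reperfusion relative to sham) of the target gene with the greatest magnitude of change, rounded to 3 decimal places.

Slc4: ΔΔCt = (25.27−19.72) − (24.05−19.32) = 5.55 − 4.73 = 0.82; fold change = 2^-0.82 = 0.566
Ccn10: ΔΔCt = (33.47−19.72) − (32.04−19.32) = 13.75 − 12.72 = 1.03; fold change = 2^-1.03 = 0.490
Bcl10: ΔΔCt = (31.44−19.72) − (28.64−19.32) = 11.72 − 9.32 = 2.40; fold change = 2^-2.40 = 0.189
Pax8: ΔΔCt = (31.09−19.72) − (31.73−19.32) = 11.37 − 12.41 = -1.04; fold change = 2^1.04 = 2.056
Bcl10 has the largest |ΔΔCt| = 2.40.

0.189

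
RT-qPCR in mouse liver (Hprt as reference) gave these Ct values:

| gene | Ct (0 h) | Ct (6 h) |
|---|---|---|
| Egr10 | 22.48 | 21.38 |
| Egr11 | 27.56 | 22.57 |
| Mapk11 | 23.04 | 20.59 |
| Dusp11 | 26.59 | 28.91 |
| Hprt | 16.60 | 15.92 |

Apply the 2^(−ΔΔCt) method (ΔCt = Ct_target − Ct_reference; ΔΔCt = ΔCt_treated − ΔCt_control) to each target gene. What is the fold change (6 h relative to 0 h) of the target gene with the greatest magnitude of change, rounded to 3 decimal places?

19.835

Egr10: ΔΔCt = (21.38−15.92) − (22.48−16.60) = 5.46 − 5.88 = -0.42; fold change = 2^0.42 = 1.338
Egr11: ΔΔCt = (22.57−15.92) − (27.56−16.60) = 6.65 − 10.96 = -4.31; fold change = 2^4.31 = 19.835
Mapk11: ΔΔCt = (20.59−15.92) − (23.04−16.60) = 4.67 − 6.44 = -1.77; fold change = 2^1.77 = 3.411
Dusp11: ΔΔCt = (28.91−15.92) − (26.59−16.60) = 12.99 − 9.99 = 3.00; fold change = 2^-3.00 = 0.125
Egr11 has the largest |ΔΔCt| = 4.31.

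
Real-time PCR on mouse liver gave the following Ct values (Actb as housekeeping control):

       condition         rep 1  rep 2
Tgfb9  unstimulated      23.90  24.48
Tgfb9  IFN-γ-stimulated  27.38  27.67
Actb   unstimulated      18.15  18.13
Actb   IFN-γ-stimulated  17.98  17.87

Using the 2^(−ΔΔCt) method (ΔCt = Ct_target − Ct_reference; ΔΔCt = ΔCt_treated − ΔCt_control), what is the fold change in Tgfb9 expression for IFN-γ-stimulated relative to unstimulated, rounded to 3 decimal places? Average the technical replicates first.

0.085

Mean Ct: Tgfb9 unstimulated 24.190; Tgfb9 IFN-γ-stimulated 27.525; Actb unstimulated 18.140; Actb IFN-γ-stimulated 17.925
ΔCt(unstimulated) = 24.190 − 18.140 = 6.050
ΔCt(IFN-γ-stimulated) = 27.525 − 17.925 = 9.600
ΔΔCt = 9.600 − 6.050 = 3.550
Fold change = 2^(−3.550) = 0.0854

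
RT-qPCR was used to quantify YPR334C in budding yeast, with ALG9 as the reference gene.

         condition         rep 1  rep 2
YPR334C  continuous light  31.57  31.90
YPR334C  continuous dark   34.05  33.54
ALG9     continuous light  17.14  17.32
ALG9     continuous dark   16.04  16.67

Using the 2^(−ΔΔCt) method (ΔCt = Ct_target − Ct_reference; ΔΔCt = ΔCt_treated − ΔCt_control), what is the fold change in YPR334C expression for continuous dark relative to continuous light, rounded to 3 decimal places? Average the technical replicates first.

Mean Ct: YPR334C continuous light 31.735; YPR334C continuous dark 33.795; ALG9 continuous light 17.230; ALG9 continuous dark 16.355
ΔCt(continuous light) = 31.735 − 17.230 = 14.505
ΔCt(continuous dark) = 33.795 − 16.355 = 17.440
ΔΔCt = 17.440 − 14.505 = 2.935
Fold change = 2^(−2.935) = 0.1308

0.131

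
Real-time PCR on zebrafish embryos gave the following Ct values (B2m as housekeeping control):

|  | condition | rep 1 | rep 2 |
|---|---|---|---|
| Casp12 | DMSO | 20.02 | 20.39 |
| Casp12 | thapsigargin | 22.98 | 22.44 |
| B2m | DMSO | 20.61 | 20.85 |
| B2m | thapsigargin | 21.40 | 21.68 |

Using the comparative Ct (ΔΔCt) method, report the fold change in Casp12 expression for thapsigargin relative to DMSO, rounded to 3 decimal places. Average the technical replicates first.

Mean Ct: Casp12 DMSO 20.205; Casp12 thapsigargin 22.710; B2m DMSO 20.730; B2m thapsigargin 21.540
ΔCt(DMSO) = 20.205 − 20.730 = -0.525
ΔCt(thapsigargin) = 22.710 − 21.540 = 1.170
ΔΔCt = 1.170 − (-0.525) = 1.695
Fold change = 2^(−1.695) = 0.3089

0.309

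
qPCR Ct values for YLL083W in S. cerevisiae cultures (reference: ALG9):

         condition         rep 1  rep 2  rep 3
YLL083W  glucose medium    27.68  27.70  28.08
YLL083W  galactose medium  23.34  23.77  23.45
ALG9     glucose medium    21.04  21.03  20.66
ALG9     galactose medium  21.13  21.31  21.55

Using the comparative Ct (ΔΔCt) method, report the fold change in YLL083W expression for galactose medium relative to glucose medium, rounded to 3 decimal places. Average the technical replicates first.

26.355

Mean Ct: YLL083W glucose medium 27.820; YLL083W galactose medium 23.520; ALG9 glucose medium 20.910; ALG9 galactose medium 21.330
ΔCt(glucose medium) = 27.820 − 20.910 = 6.910
ΔCt(galactose medium) = 23.520 − 21.330 = 2.190
ΔΔCt = 2.190 − 6.910 = -4.720
Fold change = 2^(−(-4.720)) = 2^4.720 = 26.3549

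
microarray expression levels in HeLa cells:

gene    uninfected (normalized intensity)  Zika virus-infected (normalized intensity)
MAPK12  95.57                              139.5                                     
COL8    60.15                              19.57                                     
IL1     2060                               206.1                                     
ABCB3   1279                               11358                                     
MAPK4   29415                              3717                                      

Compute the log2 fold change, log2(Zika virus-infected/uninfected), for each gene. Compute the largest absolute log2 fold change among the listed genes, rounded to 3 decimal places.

log2(139.5/95.57) = 0.546  (MAPK12)
log2(19.57/60.15) = -1.620  (COL8)
log2(206.1/2060) = -3.321  (IL1)
log2(11358/1279) = 3.151  (ABCB3)
log2(3717/29415) = -2.984  (MAPK4)
The largest magnitude belongs to IL1.

3.321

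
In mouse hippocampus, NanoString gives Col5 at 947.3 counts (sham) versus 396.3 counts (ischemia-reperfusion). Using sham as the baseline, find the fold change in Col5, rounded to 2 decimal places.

Fold change = 396.3 / 947.3 = 0.418
Col5 is downregulated.

0.42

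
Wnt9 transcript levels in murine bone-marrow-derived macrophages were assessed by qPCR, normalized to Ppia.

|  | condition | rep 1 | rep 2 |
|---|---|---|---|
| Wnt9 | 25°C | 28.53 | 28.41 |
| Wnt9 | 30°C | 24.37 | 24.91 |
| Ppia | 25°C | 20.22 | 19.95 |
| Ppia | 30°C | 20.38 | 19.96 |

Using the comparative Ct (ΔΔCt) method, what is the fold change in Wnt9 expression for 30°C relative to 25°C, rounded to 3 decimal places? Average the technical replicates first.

15.085

Mean Ct: Wnt9 25°C 28.470; Wnt9 30°C 24.640; Ppia 25°C 20.085; Ppia 30°C 20.170
ΔCt(25°C) = 28.470 − 20.085 = 8.385
ΔCt(30°C) = 24.640 − 20.170 = 4.470
ΔΔCt = 4.470 − 8.385 = -3.915
Fold change = 2^(−(-3.915)) = 2^3.915 = 15.0846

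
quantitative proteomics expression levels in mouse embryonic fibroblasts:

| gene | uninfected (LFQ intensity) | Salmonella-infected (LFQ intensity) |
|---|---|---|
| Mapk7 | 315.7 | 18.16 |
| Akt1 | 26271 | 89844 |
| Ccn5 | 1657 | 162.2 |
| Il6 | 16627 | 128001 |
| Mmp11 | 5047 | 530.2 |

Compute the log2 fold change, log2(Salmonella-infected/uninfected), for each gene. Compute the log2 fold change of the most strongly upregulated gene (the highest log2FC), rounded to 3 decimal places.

2.945

log2(18.16/315.7) = -4.120  (Mapk7)
log2(89844/26271) = 1.774  (Akt1)
log2(162.2/1657) = -3.353  (Ccn5)
log2(128001/16627) = 2.945  (Il6)
log2(530.2/5047) = -3.251  (Mmp11)
Il6 is most strongly upregulated.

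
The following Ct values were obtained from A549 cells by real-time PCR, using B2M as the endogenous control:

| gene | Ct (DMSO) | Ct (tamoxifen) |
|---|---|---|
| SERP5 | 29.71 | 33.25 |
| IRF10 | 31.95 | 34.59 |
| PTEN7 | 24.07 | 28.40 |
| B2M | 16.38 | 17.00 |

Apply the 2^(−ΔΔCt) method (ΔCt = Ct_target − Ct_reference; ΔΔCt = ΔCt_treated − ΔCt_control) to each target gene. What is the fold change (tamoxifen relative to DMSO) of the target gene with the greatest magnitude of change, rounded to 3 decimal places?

SERP5: ΔΔCt = (33.25−17.00) − (29.71−16.38) = 16.25 − 13.33 = 2.92; fold change = 2^-2.92 = 0.132
IRF10: ΔΔCt = (34.59−17.00) − (31.95−16.38) = 17.59 − 15.57 = 2.02; fold change = 2^-2.02 = 0.247
PTEN7: ΔΔCt = (28.40−17.00) − (24.07−16.38) = 11.40 − 7.69 = 3.71; fold change = 2^-3.71 = 0.076
PTEN7 has the largest |ΔΔCt| = 3.71.

0.076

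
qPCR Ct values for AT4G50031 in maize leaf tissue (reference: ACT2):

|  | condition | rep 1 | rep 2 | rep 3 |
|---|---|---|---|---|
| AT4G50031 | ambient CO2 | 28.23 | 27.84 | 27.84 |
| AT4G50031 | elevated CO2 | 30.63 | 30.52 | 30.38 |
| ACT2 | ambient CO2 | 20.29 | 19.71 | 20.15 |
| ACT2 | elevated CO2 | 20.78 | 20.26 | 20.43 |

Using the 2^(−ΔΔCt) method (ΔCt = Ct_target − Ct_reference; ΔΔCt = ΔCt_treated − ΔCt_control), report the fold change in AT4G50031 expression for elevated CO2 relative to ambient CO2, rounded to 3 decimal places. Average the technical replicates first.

0.233

Mean Ct: AT4G50031 ambient CO2 27.970; AT4G50031 elevated CO2 30.510; ACT2 ambient CO2 20.050; ACT2 elevated CO2 20.490
ΔCt(ambient CO2) = 27.970 − 20.050 = 7.920
ΔCt(elevated CO2) = 30.510 − 20.490 = 10.020
ΔΔCt = 10.020 − 7.920 = 2.100
Fold change = 2^(−2.100) = 0.2333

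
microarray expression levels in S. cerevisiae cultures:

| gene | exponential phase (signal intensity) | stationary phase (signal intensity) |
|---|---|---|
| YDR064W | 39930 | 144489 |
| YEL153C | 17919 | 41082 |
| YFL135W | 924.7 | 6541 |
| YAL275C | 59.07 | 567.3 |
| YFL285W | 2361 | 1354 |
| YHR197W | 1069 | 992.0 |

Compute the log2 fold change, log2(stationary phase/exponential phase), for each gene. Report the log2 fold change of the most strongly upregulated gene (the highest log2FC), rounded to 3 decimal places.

3.264

log2(144489/39930) = 1.855  (YDR064W)
log2(41082/17919) = 1.197  (YEL153C)
log2(6541/924.7) = 2.822  (YFL135W)
log2(567.3/59.07) = 3.264  (YAL275C)
log2(1354/2361) = -0.802  (YFL285W)
log2(992.0/1069) = -0.108  (YHR197W)
YAL275C is most strongly upregulated.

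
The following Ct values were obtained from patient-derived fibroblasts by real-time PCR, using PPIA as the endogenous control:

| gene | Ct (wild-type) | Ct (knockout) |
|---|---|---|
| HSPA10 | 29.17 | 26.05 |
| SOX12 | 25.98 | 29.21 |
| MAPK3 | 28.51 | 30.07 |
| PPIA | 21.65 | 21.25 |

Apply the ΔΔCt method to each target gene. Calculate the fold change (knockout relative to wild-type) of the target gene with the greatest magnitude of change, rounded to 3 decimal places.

HSPA10: ΔΔCt = (26.05−21.25) − (29.17−21.65) = 4.80 − 7.52 = -2.72; fold change = 2^2.72 = 6.589
SOX12: ΔΔCt = (29.21−21.25) − (25.98−21.65) = 7.96 − 4.33 = 3.63; fold change = 2^-3.63 = 0.081
MAPK3: ΔΔCt = (30.07−21.25) − (28.51−21.65) = 8.82 − 6.86 = 1.96; fold change = 2^-1.96 = 0.257
SOX12 has the largest |ΔΔCt| = 3.63.

0.081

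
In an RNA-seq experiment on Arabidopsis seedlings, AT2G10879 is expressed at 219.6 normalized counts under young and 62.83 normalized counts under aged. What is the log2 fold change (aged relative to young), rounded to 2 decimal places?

-1.81

Fold change = 62.83 / 219.6 = 0.2861
log2(0.2861) = -1.805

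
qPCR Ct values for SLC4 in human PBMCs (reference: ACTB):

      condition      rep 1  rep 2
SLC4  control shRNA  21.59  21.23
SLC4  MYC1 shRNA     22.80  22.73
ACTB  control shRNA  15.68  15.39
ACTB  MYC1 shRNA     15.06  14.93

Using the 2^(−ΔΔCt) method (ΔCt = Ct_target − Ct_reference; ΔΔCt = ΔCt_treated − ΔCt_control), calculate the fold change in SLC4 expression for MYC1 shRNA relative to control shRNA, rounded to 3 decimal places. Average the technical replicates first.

0.269

Mean Ct: SLC4 control shRNA 21.410; SLC4 MYC1 shRNA 22.765; ACTB control shRNA 15.535; ACTB MYC1 shRNA 14.995
ΔCt(control shRNA) = 21.410 − 15.535 = 5.875
ΔCt(MYC1 shRNA) = 22.765 − 14.995 = 7.770
ΔΔCt = 7.770 − 5.875 = 1.895
Fold change = 2^(−1.895) = 0.2689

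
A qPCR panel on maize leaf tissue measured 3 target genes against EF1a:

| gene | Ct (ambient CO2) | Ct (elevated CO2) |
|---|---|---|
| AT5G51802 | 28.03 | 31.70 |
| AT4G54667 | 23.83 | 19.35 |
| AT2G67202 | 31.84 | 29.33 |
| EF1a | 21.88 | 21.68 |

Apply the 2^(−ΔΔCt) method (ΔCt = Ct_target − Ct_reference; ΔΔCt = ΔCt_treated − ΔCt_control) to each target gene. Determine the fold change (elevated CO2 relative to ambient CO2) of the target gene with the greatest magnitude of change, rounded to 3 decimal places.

AT5G51802: ΔΔCt = (31.70−21.68) − (28.03−21.88) = 10.02 − 6.15 = 3.87; fold change = 2^-3.87 = 0.068
AT4G54667: ΔΔCt = (19.35−21.68) − (23.83−21.88) = -2.33 − 1.95 = -4.28; fold change = 2^4.28 = 19.427
AT2G67202: ΔΔCt = (29.33−21.68) − (31.84−21.88) = 7.65 − 9.96 = -2.31; fold change = 2^2.31 = 4.959
AT4G54667 has the largest |ΔΔCt| = 4.28.

19.427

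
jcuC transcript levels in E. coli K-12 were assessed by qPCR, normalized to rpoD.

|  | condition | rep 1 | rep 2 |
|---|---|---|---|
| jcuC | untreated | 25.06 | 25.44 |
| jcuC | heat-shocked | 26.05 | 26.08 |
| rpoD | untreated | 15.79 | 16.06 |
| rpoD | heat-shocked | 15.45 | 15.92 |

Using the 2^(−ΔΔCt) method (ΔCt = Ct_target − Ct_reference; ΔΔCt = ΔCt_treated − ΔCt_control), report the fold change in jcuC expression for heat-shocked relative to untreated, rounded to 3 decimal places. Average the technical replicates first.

0.481

Mean Ct: jcuC untreated 25.250; jcuC heat-shocked 26.065; rpoD untreated 15.925; rpoD heat-shocked 15.685
ΔCt(untreated) = 25.250 − 15.925 = 9.325
ΔCt(heat-shocked) = 26.065 − 15.685 = 10.380
ΔΔCt = 10.380 − 9.325 = 1.055
Fold change = 2^(−1.055) = 0.4813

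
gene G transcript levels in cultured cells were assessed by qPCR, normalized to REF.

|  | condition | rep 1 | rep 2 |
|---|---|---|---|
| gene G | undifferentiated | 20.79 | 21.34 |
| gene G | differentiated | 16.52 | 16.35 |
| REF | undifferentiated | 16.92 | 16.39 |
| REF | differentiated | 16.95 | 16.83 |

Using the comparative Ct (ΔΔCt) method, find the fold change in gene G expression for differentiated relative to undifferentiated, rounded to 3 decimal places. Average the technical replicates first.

Mean Ct: gene G undifferentiated 21.065; gene G differentiated 16.435; REF undifferentiated 16.655; REF differentiated 16.890
ΔCt(undifferentiated) = 21.065 − 16.655 = 4.410
ΔCt(differentiated) = 16.435 − 16.890 = -0.455
ΔΔCt = -0.455 − 4.410 = -4.865
Fold change = 2^(−(-4.865)) = 2^4.865 = 29.1414

29.141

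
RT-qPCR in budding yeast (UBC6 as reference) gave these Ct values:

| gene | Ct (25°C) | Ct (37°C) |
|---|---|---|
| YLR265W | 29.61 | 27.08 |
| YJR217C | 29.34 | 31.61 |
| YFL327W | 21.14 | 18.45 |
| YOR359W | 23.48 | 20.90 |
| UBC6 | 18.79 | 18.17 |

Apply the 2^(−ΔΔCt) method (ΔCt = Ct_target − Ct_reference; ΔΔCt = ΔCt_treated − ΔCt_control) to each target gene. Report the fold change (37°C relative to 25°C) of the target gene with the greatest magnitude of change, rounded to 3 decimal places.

0.135

YLR265W: ΔΔCt = (27.08−18.17) − (29.61−18.79) = 8.91 − 10.82 = -1.91; fold change = 2^1.91 = 3.758
YJR217C: ΔΔCt = (31.61−18.17) − (29.34−18.79) = 13.44 − 10.55 = 2.89; fold change = 2^-2.89 = 0.135
YFL327W: ΔΔCt = (18.45−18.17) − (21.14−18.79) = 0.28 − 2.35 = -2.07; fold change = 2^2.07 = 4.199
YOR359W: ΔΔCt = (20.90−18.17) − (23.48−18.79) = 2.73 − 4.69 = -1.96; fold change = 2^1.96 = 3.891
YJR217C has the largest |ΔΔCt| = 2.89.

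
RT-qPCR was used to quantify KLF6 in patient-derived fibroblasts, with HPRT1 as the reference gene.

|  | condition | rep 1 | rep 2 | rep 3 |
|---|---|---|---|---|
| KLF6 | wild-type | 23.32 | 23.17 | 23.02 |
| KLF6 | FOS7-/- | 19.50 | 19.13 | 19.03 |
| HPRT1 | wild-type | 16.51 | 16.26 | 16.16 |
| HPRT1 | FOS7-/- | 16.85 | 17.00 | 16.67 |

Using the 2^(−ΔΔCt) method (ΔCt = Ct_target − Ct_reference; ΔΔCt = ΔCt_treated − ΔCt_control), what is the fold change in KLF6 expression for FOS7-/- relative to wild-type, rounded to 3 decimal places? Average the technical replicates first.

22.316

Mean Ct: KLF6 wild-type 23.170; KLF6 FOS7-/- 19.220; HPRT1 wild-type 16.310; HPRT1 FOS7-/- 16.840
ΔCt(wild-type) = 23.170 − 16.310 = 6.860
ΔCt(FOS7-/-) = 19.220 − 16.840 = 2.380
ΔΔCt = 2.380 − 6.860 = -4.480
Fold change = 2^(−(-4.480)) = 2^4.480 = 22.3159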